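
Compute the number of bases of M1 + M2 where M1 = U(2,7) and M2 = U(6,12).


Bases of a direct sum M1 + M2: |B| = |B(M1)| * |B(M2)|.
|B(U(2,7))| = C(7,2) = 21.
|B(U(6,12))| = C(12,6) = 924.
Total bases = 21 * 924 = 19404.

19404


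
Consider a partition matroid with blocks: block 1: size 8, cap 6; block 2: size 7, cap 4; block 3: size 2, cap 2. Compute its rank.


Rank of a partition matroid = sum of min(|Si|, ci) for each block.
= min(8,6) + min(7,4) + min(2,2)
= 6 + 4 + 2
= 12.

12


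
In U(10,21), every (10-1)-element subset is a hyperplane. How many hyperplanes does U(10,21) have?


Hyperplanes of U(10,21) are flats of rank 9.
In a uniform matroid, these are exactly the (9)-element subsets.
Count = C(21,9) = 293930.

293930


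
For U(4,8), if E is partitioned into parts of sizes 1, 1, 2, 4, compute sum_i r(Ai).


r(Ai) = min(|Ai|, 4) for each part.
Sum = min(1,4) + min(1,4) + min(2,4) + min(4,4)
    = 1 + 1 + 2 + 4
    = 8.

8


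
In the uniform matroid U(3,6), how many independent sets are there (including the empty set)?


Independent sets of U(3,6) are all subsets of size <= 3.
Count = C(6,0) + C(6,1) + C(6,2) + C(6,3)
     = 1 + 6 + 15 + 20
     = 42.

42


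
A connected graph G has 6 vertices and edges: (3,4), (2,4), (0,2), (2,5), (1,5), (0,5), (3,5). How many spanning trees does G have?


By Kirchhoff's matrix tree theorem, the number of spanning trees equals
the determinant of any cofactor of the Laplacian matrix L.
G has 6 vertices and 7 edges.
Computing the (5 x 5) cofactor determinant gives 11.

11


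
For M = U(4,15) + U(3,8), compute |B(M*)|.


(M1+M2)* = M1* + M2*.
M1* = U(11,15), bases: C(15,11) = 1365.
M2* = U(5,8), bases: C(8,5) = 56.
|B(M*)| = 1365 * 56 = 76440.

76440


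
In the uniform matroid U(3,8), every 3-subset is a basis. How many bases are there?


Bases of U(3,8) are all 3-element subsets of the 8-element ground set.
Number of bases = C(8,3).
(8 choose 3) = 56.

56


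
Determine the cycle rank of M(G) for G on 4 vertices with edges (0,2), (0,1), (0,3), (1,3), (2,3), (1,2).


Cycle rank (nullity) = |E| - r(M) = |E| - (|V| - c).
|E| = 6, |V| = 4, c = 1.
Nullity = 6 - (4 - 1) = 6 - 3 = 3.

3


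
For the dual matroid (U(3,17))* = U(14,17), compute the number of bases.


The dual of U(r,n) is U(n-r, n) = U(14,17).
Bases of U(14,17) are all (14)-element subsets.
|B(M*)| = (17 choose 14) = 680.

680


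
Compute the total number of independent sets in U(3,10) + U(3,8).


For a direct sum, |I(M1+M2)| = |I(M1)| * |I(M2)|.
|I(U(3,10))| = sum C(10,k) for k=0..3 = 176.
|I(U(3,8))| = sum C(8,k) for k=0..3 = 93.
Total = 176 * 93 = 16368.

16368


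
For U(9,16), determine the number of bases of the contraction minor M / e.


Contracting e from U(9,16) gives U(8,15).
Bases of U(8,15) = C(15,8) = 15! / (8! * 7!) = 6435.

6435


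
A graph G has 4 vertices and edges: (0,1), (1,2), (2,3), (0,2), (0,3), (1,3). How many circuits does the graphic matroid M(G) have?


A circuit in a graphic matroid = edge set of a simple cycle.
G has 4 vertices and 6 edges.
Enumerating all minimal edge subsets forming cycles...
Total circuits found: 7.

7


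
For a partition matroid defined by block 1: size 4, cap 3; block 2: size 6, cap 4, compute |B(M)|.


A basis picks exactly ci elements from block i.
Number of bases = product of C(|Si|, ci).
= C(4,3) * C(6,4)
= 4 * 15
= 60.

60


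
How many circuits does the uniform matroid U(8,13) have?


In U(8,13), circuits are the (9)-element subsets.
Any set of 9 elements is dependent, and removing any one element gives
an independent set of size 8, so it is a minimal dependent set.
Number of circuits = C(13,9) = 715.

715


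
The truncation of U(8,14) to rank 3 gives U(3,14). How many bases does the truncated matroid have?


Truncating U(8,14) to rank 3 gives U(3,14).
Bases of U(3,14) are all 3-element subsets of 14 elements.
Number of bases = (14 choose 3) = 364.

364


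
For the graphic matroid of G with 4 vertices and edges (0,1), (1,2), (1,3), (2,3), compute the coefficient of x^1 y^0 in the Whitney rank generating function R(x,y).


R(x,y) = sum over A in 2^E of x^(r(E)-r(A)) * y^(|A|-r(A)).
G has 4 vertices, 4 edges. r(E) = 3.
Enumerate all 2^4 = 16 subsets.
Count subsets with r(E)-r(A)=1 and |A|-r(A)=0: 6.

6


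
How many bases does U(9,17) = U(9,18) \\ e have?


Deleting e from U(9,18) gives U(9,17) since n > r.
Bases of U(9,17) = C(17,9) = 24310.

24310


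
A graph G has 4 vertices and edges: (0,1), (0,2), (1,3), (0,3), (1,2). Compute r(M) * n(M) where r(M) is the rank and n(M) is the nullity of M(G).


r(M) = |V| - c = 4 - 1 = 3.
nullity = |E| - r(M) = 5 - 3 = 2.
Product = 3 * 2 = 6.

6


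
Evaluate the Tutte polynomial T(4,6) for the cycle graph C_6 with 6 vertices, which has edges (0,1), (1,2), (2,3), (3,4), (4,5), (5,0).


T(C_6; x,y) = x + x^2 + ... + x^(5) + y.
T(4,6) = 4^1 + 4^2 + 4^3 + 4^4 + 4^5 + 6
= 4 + 16 + 64 + 256 + 1024 + 6
= 1370.

1370


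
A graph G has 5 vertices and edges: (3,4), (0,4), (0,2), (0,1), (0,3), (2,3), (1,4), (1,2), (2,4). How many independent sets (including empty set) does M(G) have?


An independent set in a graphic matroid is an acyclic edge subset.
G has 5 vertices and 9 edges.
Enumerate all 2^9 = 512 subsets, checking for acyclicity.
Total independent sets = 198.

198


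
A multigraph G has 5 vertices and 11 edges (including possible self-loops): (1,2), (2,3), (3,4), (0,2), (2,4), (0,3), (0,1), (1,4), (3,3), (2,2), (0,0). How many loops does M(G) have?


In a graphic matroid, a loop is a self-loop edge (u,u) with rank 0.
Examining all 11 edges for self-loops...
Self-loops found: (3,3), (2,2), (0,0)
Number of loops = 3.

3


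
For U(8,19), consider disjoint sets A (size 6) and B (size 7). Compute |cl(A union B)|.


|A union B| = 6 + 7 = 13 (disjoint).
In U(8,19), cl(S) = S if |S| < 8, else cl(S) = E.
Since 13 >= 8, cl(A union B) = E.
|cl(A union B)| = 19.

19


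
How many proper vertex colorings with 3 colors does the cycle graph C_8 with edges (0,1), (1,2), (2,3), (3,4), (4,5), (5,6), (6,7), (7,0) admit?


P(C_8, k) = (k-1)^8 + (-1)^8*(k-1).
P(3) = (2)^8 + 2
= 256 + 2 = 258.

258


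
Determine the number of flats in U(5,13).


Flats of U(5,13): every subset of size < 5 is a flat, plus E itself.
Count = (13 choose 0) + (13 choose 1) + (13 choose 2) + (13 choose 3) + (13 choose 4) + 1
     = 1 + 13 + 78 + 286 + 715 + 1
     = 1094.

1094


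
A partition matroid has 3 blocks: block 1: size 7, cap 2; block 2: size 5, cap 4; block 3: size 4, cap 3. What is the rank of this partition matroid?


Rank of a partition matroid = sum of min(|Si|, ci) for each block.
= min(7,2) + min(5,4) + min(4,3)
= 2 + 4 + 3
= 9.

9


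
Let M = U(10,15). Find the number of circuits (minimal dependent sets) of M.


In U(10,15), circuits are the (11)-element subsets.
Any set of 11 elements is dependent, and removing any one element gives
an independent set of size 10, so it is a minimal dependent set.
Number of circuits = C(15,11) = 15! / (11! * 4!) = 1365.

1365


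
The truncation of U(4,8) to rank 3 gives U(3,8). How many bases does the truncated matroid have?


Truncating U(4,8) to rank 3 gives U(3,8).
Bases of U(3,8) are all 3-element subsets of 8 elements.
Number of bases = (8 choose 3) = 56.

56


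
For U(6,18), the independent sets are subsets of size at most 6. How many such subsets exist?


Independent sets of U(6,18) are all subsets of size <= 6.
Count = C(18,0) + C(18,1) + C(18,2) + C(18,3) + C(18,4) + C(18,5) + C(18,6)
     = 1 + 18 + 153 + 816 + 3060 + 8568 + 18564
     = 31180.

31180


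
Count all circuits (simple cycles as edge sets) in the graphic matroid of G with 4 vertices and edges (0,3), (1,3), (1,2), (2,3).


A circuit in a graphic matroid = edge set of a simple cycle.
G has 4 vertices and 4 edges.
Enumerating all minimal edge subsets forming cycles...
Total circuits found: 1.

1


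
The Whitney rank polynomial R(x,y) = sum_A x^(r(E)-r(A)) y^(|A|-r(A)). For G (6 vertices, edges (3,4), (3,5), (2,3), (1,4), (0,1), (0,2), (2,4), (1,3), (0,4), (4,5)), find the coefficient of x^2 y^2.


R(x,y) = sum over A in 2^E of x^(r(E)-r(A)) * y^(|A|-r(A)).
G has 6 vertices, 10 edges. r(E) = 5.
Enumerate all 2^10 = 1024 subsets.
Count subsets with r(E)-r(A)=2 and |A|-r(A)=2: 6.

6


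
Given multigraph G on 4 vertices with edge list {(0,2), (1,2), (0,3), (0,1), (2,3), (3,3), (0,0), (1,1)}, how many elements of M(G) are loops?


In a graphic matroid, a loop is a self-loop edge (u,u) with rank 0.
Examining all 8 edges for self-loops...
Self-loops found: (3,3), (0,0), (1,1)
Number of loops = 3.

3


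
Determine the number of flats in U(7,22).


Flats of U(7,22): every subset of size < 7 is a flat, plus E itself.
Count = C(22,0) + C(22,1) + C(22,2) + C(22,3) + C(22,4) + C(22,5) + C(22,6) + 1
     = 1 + 22 + 231 + 1540 + 7315 + 26334 + 74613 + 1
     = 110057.

110057


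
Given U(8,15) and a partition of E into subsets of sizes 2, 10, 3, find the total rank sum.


r(Ai) = min(|Ai|, 8) for each part.
Sum = min(2,8) + min(10,8) + min(3,8)
    = 2 + 8 + 3
    = 13.

13


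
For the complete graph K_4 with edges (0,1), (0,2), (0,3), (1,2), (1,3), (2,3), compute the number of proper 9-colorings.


P(K_4, k) = k(k-1)(k-2)...(k-3).
P(9) = (9) * (8) * (7) * (6) = 3024.

3024


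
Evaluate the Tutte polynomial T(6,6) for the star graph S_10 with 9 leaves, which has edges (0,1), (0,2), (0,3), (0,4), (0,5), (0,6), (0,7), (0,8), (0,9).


A star on 10 vertices is a tree with 9 edges.
T(x,y) = x^(9) for any tree.
T(6,6) = 6^9 = 10077696.

10077696


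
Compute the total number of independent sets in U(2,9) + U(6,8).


For a direct sum, |I(M1+M2)| = |I(M1)| * |I(M2)|.
|I(U(2,9))| = sum C(9,k) for k=0..2 = 46.
|I(U(6,8))| = sum C(8,k) for k=0..6 = 247.
Total = 46 * 247 = 11362.

11362


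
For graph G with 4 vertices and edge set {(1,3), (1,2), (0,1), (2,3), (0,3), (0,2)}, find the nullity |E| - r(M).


Cycle rank (nullity) = |E| - r(M) = |E| - (|V| - c).
|E| = 6, |V| = 4, c = 1.
Nullity = 6 - (4 - 1) = 6 - 3 = 3.

3


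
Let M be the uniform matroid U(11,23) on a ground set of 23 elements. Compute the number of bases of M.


Bases of U(11,23) are all 11-element subsets of the 23-element ground set.
Number of bases = C(23,11).
C(23,11) = 1352078.

1352078


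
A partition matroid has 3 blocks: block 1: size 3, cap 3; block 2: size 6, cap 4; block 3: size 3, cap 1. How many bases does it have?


A basis picks exactly ci elements from block i.
Number of bases = product of C(|Si|, ci).
= C(3,3) * C(6,4) * C(3,1)
= 1 * 15 * 3
= 45.

45


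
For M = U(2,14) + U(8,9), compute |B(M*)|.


(M1+M2)* = M1* + M2*.
M1* = U(12,14), bases: C(14,12) = 91.
M2* = U(1,9), bases: C(9,1) = 9.
|B(M*)| = 91 * 9 = 819.

819


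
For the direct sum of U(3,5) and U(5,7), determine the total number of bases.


Bases of a direct sum M1 + M2: |B| = |B(M1)| * |B(M2)|.
|B(U(3,5))| = C(5,3) = 10.
|B(U(5,7))| = C(7,5) = 21.
Total bases = 10 * 21 = 210.

210


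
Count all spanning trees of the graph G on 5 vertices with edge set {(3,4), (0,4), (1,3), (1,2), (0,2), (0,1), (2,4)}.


By Kirchhoff's matrix tree theorem, the number of spanning trees equals
the determinant of any cofactor of the Laplacian matrix L.
G has 5 vertices and 7 edges.
Computing the (4 x 4) cofactor determinant gives 24.

24


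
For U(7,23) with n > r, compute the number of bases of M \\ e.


Deleting e from U(7,23) gives U(7,22) since n > r.
Bases of U(7,22) = C(22,7) = 22! / (7! * 15!) = 170544.

170544


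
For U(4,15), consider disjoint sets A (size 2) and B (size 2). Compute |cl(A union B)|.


|A union B| = 2 + 2 = 4 (disjoint).
In U(4,15), cl(S) = S if |S| < 4, else cl(S) = E.
Since 4 >= 4, cl(A union B) = E.
|cl(A union B)| = 15.

15


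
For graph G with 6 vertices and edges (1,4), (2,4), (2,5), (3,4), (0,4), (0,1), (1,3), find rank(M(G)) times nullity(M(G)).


r(M) = |V| - c = 6 - 1 = 5.
nullity = |E| - r(M) = 7 - 5 = 2.
Product = 5 * 2 = 10.

10


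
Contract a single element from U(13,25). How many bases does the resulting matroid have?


Contracting e from U(13,25) gives U(12,24).
Bases of U(12,24) = C(24,12) = 24! / (12! * 12!) = 2704156.

2704156


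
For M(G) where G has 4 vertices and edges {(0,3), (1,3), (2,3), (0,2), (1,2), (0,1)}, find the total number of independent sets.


An independent set in a graphic matroid is an acyclic edge subset.
G has 4 vertices and 6 edges.
Enumerate all 2^6 = 64 subsets, checking for acyclicity.
Total independent sets = 38.

38


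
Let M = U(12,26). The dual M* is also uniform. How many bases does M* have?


The dual of U(r,n) is U(n-r, n) = U(14,26).
Bases of U(14,26) are all (14)-element subsets.
|B(M*)| = C(26,14) = 26! / (14! * 12!) = 9657700.

9657700


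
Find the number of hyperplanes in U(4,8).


Hyperplanes of U(4,8) are flats of rank 3.
In a uniform matroid, these are exactly the (3)-element subsets.
Count = C(8,3) = 8! / (3! * 5!) = 56.

56


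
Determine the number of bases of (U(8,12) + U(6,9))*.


(M1+M2)* = M1* + M2*.
M1* = U(4,12), bases: C(12,4) = 495.
M2* = U(3,9), bases: C(9,3) = 84.
|B(M*)| = 495 * 84 = 41580.

41580


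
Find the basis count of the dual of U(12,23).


The dual of U(r,n) is U(n-r, n) = U(11,23).
Bases of U(11,23) are all (11)-element subsets.
|B(M*)| = C(23,11) = 1352078.

1352078


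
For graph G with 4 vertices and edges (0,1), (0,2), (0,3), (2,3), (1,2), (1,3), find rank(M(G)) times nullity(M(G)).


r(M) = |V| - c = 4 - 1 = 3.
nullity = |E| - r(M) = 6 - 3 = 3.
Product = 3 * 3 = 9.

9


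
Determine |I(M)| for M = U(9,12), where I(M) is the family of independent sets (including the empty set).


Independent sets of U(9,12) are all subsets of size <= 9.
Count = (12 choose 0) + (12 choose 1) + (12 choose 2) + (12 choose 3) + (12 choose 4) + (12 choose 5) + (12 choose 6) + (12 choose 7) + (12 choose 8) + (12 choose 9)
     = 1 + 12 + 66 + 220 + 495 + 792 + 924 + 792 + 495 + 220
     = 4017.

4017


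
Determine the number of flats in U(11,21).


Flats of U(11,21): every subset of size < 11 is a flat, plus E itself.
Count = (21 choose 0) + (21 choose 1) + (21 choose 2) + (21 choose 3) + (21 choose 4) + (21 choose 5) + (21 choose 6) + (21 choose 7) + (21 choose 8) + (21 choose 9) + (21 choose 10) + 1
     = 1 + 21 + 210 + 1330 + 5985 + 20349 + 54264 + 116280 + 203490 + 293930 + 352716 + 1
     = 1048577.

1048577


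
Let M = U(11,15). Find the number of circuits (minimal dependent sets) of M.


In U(11,15), circuits are the (12)-element subsets.
Any set of 12 elements is dependent, and removing any one element gives
an independent set of size 11, so it is a minimal dependent set.
Number of circuits = (15 choose 12) = 455.

455


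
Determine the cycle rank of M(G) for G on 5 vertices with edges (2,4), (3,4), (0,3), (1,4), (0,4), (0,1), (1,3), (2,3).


Cycle rank (nullity) = |E| - r(M) = |E| - (|V| - c).
|E| = 8, |V| = 5, c = 1.
Nullity = 8 - (5 - 1) = 8 - 4 = 4.

4


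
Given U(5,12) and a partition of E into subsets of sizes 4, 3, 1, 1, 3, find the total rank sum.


r(Ai) = min(|Ai|, 5) for each part.
Sum = min(4,5) + min(3,5) + min(1,5) + min(1,5) + min(3,5)
    = 4 + 3 + 1 + 1 + 3
    = 12.

12


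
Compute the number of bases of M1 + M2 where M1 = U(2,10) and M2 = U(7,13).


Bases of a direct sum M1 + M2: |B| = |B(M1)| * |B(M2)|.
|B(U(2,10))| = C(10,2) = 45.
|B(U(7,13))| = C(13,7) = 1716.
Total bases = 45 * 1716 = 77220.

77220


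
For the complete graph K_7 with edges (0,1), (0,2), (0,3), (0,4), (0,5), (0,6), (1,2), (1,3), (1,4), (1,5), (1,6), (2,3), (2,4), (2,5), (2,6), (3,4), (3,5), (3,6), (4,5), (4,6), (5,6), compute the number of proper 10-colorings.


P(K_7, k) = k(k-1)(k-2)...(k-6).
P(10) = (10) * (9) * (8) * (7) * (6) * (5) * (4) = 604800.

604800


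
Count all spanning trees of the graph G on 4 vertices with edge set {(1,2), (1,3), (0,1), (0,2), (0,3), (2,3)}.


By Kirchhoff's matrix tree theorem, the number of spanning trees equals
the determinant of any cofactor of the Laplacian matrix L.
G has 4 vertices and 6 edges.
Computing the (3 x 3) cofactor determinant gives 16.

16


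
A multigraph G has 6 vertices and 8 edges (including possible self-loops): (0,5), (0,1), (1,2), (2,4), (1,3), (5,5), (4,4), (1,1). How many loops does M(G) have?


In a graphic matroid, a loop is a self-loop edge (u,u) with rank 0.
Examining all 8 edges for self-loops...
Self-loops found: (5,5), (4,4), (1,1)
Number of loops = 3.

3


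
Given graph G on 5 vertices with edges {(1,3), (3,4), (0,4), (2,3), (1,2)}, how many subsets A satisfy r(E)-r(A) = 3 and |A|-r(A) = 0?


R(x,y) = sum over A in 2^E of x^(r(E)-r(A)) * y^(|A|-r(A)).
G has 5 vertices, 5 edges. r(E) = 4.
Enumerate all 2^5 = 32 subsets.
Count subsets with r(E)-r(A)=3 and |A|-r(A)=0: 5.

5


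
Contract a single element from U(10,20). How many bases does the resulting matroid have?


Contracting e from U(10,20) gives U(9,19).
Bases of U(9,19) = C(19,9) = 19! / (9! * 10!) = 92378.

92378


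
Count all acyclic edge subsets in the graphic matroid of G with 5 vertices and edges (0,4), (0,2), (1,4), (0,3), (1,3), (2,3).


An independent set in a graphic matroid is an acyclic edge subset.
G has 5 vertices and 6 edges.
Enumerate all 2^6 = 64 subsets, checking for acyclicity.
Total independent sets = 52.

52


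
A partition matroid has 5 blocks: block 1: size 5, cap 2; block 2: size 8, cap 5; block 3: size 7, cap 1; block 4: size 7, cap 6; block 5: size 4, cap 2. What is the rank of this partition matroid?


Rank of a partition matroid = sum of min(|Si|, ci) for each block.
= min(5,2) + min(8,5) + min(7,1) + min(7,6) + min(4,2)
= 2 + 5 + 1 + 6 + 2
= 16.

16


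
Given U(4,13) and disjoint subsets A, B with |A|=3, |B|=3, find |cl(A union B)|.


|A union B| = 3 + 3 = 6 (disjoint).
In U(4,13), cl(S) = S if |S| < 4, else cl(S) = E.
Since 6 >= 4, cl(A union B) = E.
|cl(A union B)| = 13.

13


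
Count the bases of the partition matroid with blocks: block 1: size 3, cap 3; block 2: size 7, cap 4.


A basis picks exactly ci elements from block i.
Number of bases = product of C(|Si|, ci).
= C(3,3) * C(7,4)
= 1 * 35
= 35.

35


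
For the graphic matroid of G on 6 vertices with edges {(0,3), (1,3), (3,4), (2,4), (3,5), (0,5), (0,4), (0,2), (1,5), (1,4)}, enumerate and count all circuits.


A circuit in a graphic matroid = edge set of a simple cycle.
G has 6 vertices and 10 edges.
Enumerating all minimal edge subsets forming cycles...
Total circuits found: 21.

21


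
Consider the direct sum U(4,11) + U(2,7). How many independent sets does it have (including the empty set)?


For a direct sum, |I(M1+M2)| = |I(M1)| * |I(M2)|.
|I(U(4,11))| = sum C(11,k) for k=0..4 = 562.
|I(U(2,7))| = sum C(7,k) for k=0..2 = 29.
Total = 562 * 29 = 16298.

16298


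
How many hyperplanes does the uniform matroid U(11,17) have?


Hyperplanes of U(11,17) are flats of rank 10.
In a uniform matroid, these are exactly the (10)-element subsets.
Count = C(17,10) = 19448.

19448


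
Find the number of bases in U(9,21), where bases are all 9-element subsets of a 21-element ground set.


Bases of U(9,21) are all 9-element subsets of the 21-element ground set.
Number of bases = C(21,9).
C(21,9) = 293930.

293930


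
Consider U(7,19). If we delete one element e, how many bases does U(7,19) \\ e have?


Deleting e from U(7,19) gives U(7,18) since n > r.
Bases of U(7,18) = C(18,7) = 31824.

31824


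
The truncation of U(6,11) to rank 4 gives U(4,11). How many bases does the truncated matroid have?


Truncating U(6,11) to rank 4 gives U(4,11).
Bases of U(4,11) are all 4-element subsets of 11 elements.
Number of bases = (11 choose 4) = 330.

330


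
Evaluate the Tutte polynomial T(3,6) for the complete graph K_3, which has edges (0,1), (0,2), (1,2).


T(K_3; x,y) = x^2 + x + y.
T(3,6) = 9 + 3 + 6 = 18.

18


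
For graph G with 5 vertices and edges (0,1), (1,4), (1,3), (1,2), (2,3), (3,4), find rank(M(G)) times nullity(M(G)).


r(M) = |V| - c = 5 - 1 = 4.
nullity = |E| - r(M) = 6 - 4 = 2.
Product = 4 * 2 = 8.

8


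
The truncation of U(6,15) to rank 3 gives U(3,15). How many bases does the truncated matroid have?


Truncating U(6,15) to rank 3 gives U(3,15).
Bases of U(3,15) are all 3-element subsets of 15 elements.
Number of bases = C(15,3) = 15! / (3! * 12!) = 455.

455


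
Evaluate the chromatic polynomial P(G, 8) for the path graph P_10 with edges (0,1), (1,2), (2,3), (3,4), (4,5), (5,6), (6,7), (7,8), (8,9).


P(P_10, k) = k * (k-1)^(9).
P(8) = 8 * 7^9 = 8 * 40353607 = 322828856.

322828856


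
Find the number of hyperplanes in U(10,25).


Hyperplanes of U(10,25) are flats of rank 9.
In a uniform matroid, these are exactly the (9)-element subsets.
Count = C(25,9) = 2042975.

2042975


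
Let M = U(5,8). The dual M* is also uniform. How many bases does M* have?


The dual of U(r,n) is U(n-r, n) = U(3,8).
Bases of U(3,8) are all (3)-element subsets.
|B(M*)| = C(8,3) = 8! / (3! * 5!) = 56.

56


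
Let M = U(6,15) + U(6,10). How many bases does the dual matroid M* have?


(M1+M2)* = M1* + M2*.
M1* = U(9,15), bases: C(15,9) = 5005.
M2* = U(4,10), bases: C(10,4) = 210.
|B(M*)| = 5005 * 210 = 1051050.

1051050


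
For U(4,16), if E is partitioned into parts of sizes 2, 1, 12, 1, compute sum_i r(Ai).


r(Ai) = min(|Ai|, 4) for each part.
Sum = min(2,4) + min(1,4) + min(12,4) + min(1,4)
    = 2 + 1 + 4 + 1
    = 8.

8


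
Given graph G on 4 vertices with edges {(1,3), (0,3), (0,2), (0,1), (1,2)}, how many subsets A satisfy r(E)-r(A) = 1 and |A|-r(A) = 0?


R(x,y) = sum over A in 2^E of x^(r(E)-r(A)) * y^(|A|-r(A)).
G has 4 vertices, 5 edges. r(E) = 3.
Enumerate all 2^5 = 32 subsets.
Count subsets with r(E)-r(A)=1 and |A|-r(A)=0: 10.

10


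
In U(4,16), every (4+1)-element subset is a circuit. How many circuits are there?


In U(4,16), circuits are the (5)-element subsets.
Any set of 5 elements is dependent, and removing any one element gives
an independent set of size 4, so it is a minimal dependent set.
Number of circuits = C(16,5) = 4368.

4368


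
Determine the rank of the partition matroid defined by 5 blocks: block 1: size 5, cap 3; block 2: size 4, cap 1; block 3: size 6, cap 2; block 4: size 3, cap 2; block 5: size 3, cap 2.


Rank of a partition matroid = sum of min(|Si|, ci) for each block.
= min(5,3) + min(4,1) + min(6,2) + min(3,2) + min(3,2)
= 3 + 1 + 2 + 2 + 2
= 10.

10


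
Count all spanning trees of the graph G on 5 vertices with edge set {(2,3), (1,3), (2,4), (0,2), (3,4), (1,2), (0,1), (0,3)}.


By Kirchhoff's matrix tree theorem, the number of spanning trees equals
the determinant of any cofactor of the Laplacian matrix L.
G has 5 vertices and 8 edges.
Computing the (4 x 4) cofactor determinant gives 40.

40


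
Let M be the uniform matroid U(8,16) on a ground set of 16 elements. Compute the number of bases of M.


Bases of U(8,16) are all 8-element subsets of the 16-element ground set.
Number of bases = C(16,8).
C(16,8) = 12870.

12870


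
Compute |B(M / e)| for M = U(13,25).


Contracting e from U(13,25) gives U(12,24).
Bases of U(12,24) = C(24,12) = 2704156.

2704156


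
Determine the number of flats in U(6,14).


Flats of U(6,14): every subset of size < 6 is a flat, plus E itself.
Count = (14 choose 0) + (14 choose 1) + (14 choose 2) + (14 choose 3) + (14 choose 4) + (14 choose 5) + 1
     = 1 + 14 + 91 + 364 + 1001 + 2002 + 1
     = 3474.

3474


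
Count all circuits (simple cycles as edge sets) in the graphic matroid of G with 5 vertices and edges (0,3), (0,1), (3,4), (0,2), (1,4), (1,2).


A circuit in a graphic matroid = edge set of a simple cycle.
G has 5 vertices and 6 edges.
Enumerating all minimal edge subsets forming cycles...
Total circuits found: 3.

3


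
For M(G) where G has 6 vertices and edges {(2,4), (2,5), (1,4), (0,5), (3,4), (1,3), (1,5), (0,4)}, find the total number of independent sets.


An independent set in a graphic matroid is an acyclic edge subset.
G has 6 vertices and 8 edges.
Enumerate all 2^8 = 256 subsets, checking for acyclicity.
Total independent sets = 186.

186


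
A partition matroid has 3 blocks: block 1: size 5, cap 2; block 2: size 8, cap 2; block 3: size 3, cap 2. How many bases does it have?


A basis picks exactly ci elements from block i.
Number of bases = product of C(|Si|, ci).
= C(5,2) * C(8,2) * C(3,2)
= 10 * 28 * 3
= 840.

840


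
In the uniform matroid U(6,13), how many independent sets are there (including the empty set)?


Independent sets of U(6,13) are all subsets of size <= 6.
Count = (13 choose 0) + (13 choose 1) + (13 choose 2) + (13 choose 3) + (13 choose 4) + (13 choose 5) + (13 choose 6)
     = 1 + 13 + 78 + 286 + 715 + 1287 + 1716
     = 4096.

4096


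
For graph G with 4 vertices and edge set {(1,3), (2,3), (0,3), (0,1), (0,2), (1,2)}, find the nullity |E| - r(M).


Cycle rank (nullity) = |E| - r(M) = |E| - (|V| - c).
|E| = 6, |V| = 4, c = 1.
Nullity = 6 - (4 - 1) = 6 - 3 = 3.

3


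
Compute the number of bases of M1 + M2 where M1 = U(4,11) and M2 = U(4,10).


Bases of a direct sum M1 + M2: |B| = |B(M1)| * |B(M2)|.
|B(U(4,11))| = C(11,4) = 330.
|B(U(4,10))| = C(10,4) = 210.
Total bases = 330 * 210 = 69300.

69300


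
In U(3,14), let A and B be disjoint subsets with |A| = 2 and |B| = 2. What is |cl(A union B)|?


|A union B| = 2 + 2 = 4 (disjoint).
In U(3,14), cl(S) = S if |S| < 3, else cl(S) = E.
Since 4 >= 3, cl(A union B) = E.
|cl(A union B)| = 14.

14


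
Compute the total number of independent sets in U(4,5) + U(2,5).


For a direct sum, |I(M1+M2)| = |I(M1)| * |I(M2)|.
|I(U(4,5))| = sum C(5,k) for k=0..4 = 31.
|I(U(2,5))| = sum C(5,k) for k=0..2 = 16.
Total = 31 * 16 = 496.

496


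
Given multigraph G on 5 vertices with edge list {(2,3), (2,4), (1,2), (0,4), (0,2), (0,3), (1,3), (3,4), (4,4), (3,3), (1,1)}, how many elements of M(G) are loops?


In a graphic matroid, a loop is a self-loop edge (u,u) with rank 0.
Examining all 11 edges for self-loops...
Self-loops found: (4,4), (3,3), (1,1)
Number of loops = 3.

3


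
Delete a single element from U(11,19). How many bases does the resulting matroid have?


Deleting e from U(11,19) gives U(11,18) since n > r.
Bases of U(11,18) = (18 choose 11) = 31824.

31824


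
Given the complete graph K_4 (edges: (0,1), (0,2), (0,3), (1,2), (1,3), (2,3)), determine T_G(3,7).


T(K_4; x,y) = x^3 + 3x^2 + 4xy + 2x + y^3 + 3y^2 + 2y.
Substituting x=3, y=7:
= 27 + 27 + 84 + 6 + 343 + 147 + 14
= 648.

648


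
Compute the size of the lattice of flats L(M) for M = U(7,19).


Flats of U(7,19): every subset of size < 7 is a flat, plus E itself.
Count = (19 choose 0) + (19 choose 1) + (19 choose 2) + (19 choose 3) + (19 choose 4) + (19 choose 5) + (19 choose 6) + 1
     = 1 + 19 + 171 + 969 + 3876 + 11628 + 27132 + 1
     = 43797.

43797


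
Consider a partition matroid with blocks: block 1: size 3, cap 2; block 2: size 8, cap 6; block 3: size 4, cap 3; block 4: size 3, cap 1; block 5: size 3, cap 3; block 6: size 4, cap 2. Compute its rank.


Rank of a partition matroid = sum of min(|Si|, ci) for each block.
= min(3,2) + min(8,6) + min(4,3) + min(3,1) + min(3,3) + min(4,2)
= 2 + 6 + 3 + 1 + 3 + 2
= 17.

17


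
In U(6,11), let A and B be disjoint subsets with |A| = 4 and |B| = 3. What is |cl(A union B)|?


|A union B| = 4 + 3 = 7 (disjoint).
In U(6,11), cl(S) = S if |S| < 6, else cl(S) = E.
Since 7 >= 6, cl(A union B) = E.
|cl(A union B)| = 11.

11


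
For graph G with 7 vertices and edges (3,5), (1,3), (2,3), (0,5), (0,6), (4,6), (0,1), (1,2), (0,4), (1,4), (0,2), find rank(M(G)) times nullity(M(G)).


r(M) = |V| - c = 7 - 1 = 6.
nullity = |E| - r(M) = 11 - 6 = 5.
Product = 6 * 5 = 30.

30


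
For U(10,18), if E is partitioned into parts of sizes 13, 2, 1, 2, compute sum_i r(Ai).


r(Ai) = min(|Ai|, 10) for each part.
Sum = min(13,10) + min(2,10) + min(1,10) + min(2,10)
    = 10 + 2 + 1 + 2
    = 15.

15


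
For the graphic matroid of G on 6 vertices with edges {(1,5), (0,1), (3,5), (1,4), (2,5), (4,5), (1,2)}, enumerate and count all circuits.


A circuit in a graphic matroid = edge set of a simple cycle.
G has 6 vertices and 7 edges.
Enumerating all minimal edge subsets forming cycles...
Total circuits found: 3.

3


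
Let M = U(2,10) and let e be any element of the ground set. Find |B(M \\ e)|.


Deleting e from U(2,10) gives U(2,9) since n > r.
Bases of U(2,9) = C(9,2) = 9! / (2! * 7!) = 36.

36


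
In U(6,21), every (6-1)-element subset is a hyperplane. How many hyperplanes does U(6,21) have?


Hyperplanes of U(6,21) are flats of rank 5.
In a uniform matroid, these are exactly the (5)-element subsets.
Count = C(21,5) = 20349.

20349


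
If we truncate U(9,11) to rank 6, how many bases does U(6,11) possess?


Truncating U(9,11) to rank 6 gives U(6,11).
Bases of U(6,11) are all 6-element subsets of 11 elements.
Number of bases = (11 choose 6) = 462.

462


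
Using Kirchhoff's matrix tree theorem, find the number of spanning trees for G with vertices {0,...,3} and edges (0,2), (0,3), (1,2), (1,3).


By Kirchhoff's matrix tree theorem, the number of spanning trees equals
the determinant of any cofactor of the Laplacian matrix L.
G has 4 vertices and 4 edges.
Computing the (3 x 3) cofactor determinant gives 4.

4


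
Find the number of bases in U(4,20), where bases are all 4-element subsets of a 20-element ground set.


Bases of U(4,20) are all 4-element subsets of the 20-element ground set.
Number of bases = C(20,4).
C(20,4) = 20! / (4! * 16!) = 4845.

4845


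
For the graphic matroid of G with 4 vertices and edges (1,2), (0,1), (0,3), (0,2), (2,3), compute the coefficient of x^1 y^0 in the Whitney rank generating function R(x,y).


R(x,y) = sum over A in 2^E of x^(r(E)-r(A)) * y^(|A|-r(A)).
G has 4 vertices, 5 edges. r(E) = 3.
Enumerate all 2^5 = 32 subsets.
Count subsets with r(E)-r(A)=1 and |A|-r(A)=0: 10.

10


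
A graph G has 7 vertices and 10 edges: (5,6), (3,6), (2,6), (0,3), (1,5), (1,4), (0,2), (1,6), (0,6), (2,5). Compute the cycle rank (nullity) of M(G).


Cycle rank (nullity) = |E| - r(M) = |E| - (|V| - c).
|E| = 10, |V| = 7, c = 1.
Nullity = 10 - (7 - 1) = 10 - 6 = 4.

4


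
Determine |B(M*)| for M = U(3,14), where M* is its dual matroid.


The dual of U(r,n) is U(n-r, n) = U(11,14).
Bases of U(11,14) are all (11)-element subsets.
|B(M*)| = C(14,11) = 14! / (11! * 3!) = 364.

364


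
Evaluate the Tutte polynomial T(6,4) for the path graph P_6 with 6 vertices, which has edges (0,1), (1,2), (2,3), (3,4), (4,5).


A path on 6 vertices is a tree with 5 edges.
T(x,y) = x^(5) for any tree.
T(6,4) = 6^5 = 7776.

7776


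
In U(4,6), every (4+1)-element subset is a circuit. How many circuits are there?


In U(4,6), circuits are the (5)-element subsets.
Any set of 5 elements is dependent, and removing any one element gives
an independent set of size 4, so it is a minimal dependent set.
Number of circuits = C(6,5) = 6! / (5! * 1!) = 6.

6


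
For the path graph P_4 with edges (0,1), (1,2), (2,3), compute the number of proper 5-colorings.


P(P_4, k) = k * (k-1)^(3).
P(5) = 5 * 4^3 = 5 * 64 = 320.

320


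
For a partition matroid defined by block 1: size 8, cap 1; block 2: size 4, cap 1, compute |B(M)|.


A basis picks exactly ci elements from block i.
Number of bases = product of C(|Si|, ci).
= C(8,1) * C(4,1)
= 8 * 4
= 32.

32


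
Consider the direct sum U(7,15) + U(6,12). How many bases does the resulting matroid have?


Bases of a direct sum M1 + M2: |B| = |B(M1)| * |B(M2)|.
|B(U(7,15))| = C(15,7) = 6435.
|B(U(6,12))| = C(12,6) = 924.
Total bases = 6435 * 924 = 5945940.

5945940


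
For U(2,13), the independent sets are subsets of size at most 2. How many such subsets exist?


Independent sets of U(2,13) are all subsets of size <= 2.
Count = (13 choose 0) + (13 choose 1) + (13 choose 2)
     = 1 + 13 + 78
     = 92.

92


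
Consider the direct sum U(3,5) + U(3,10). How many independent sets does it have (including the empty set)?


For a direct sum, |I(M1+M2)| = |I(M1)| * |I(M2)|.
|I(U(3,5))| = sum C(5,k) for k=0..3 = 26.
|I(U(3,10))| = sum C(10,k) for k=0..3 = 176.
Total = 26 * 176 = 4576.

4576


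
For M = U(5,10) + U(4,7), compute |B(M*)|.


(M1+M2)* = M1* + M2*.
M1* = U(5,10), bases: C(10,5) = 252.
M2* = U(3,7), bases: C(7,3) = 35.
|B(M*)| = 252 * 35 = 8820.

8820


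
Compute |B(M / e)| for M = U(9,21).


Contracting e from U(9,21) gives U(8,20).
Bases of U(8,20) = (20 choose 8) = 125970.

125970


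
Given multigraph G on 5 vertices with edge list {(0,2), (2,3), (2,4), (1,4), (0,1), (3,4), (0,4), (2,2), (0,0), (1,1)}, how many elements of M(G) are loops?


In a graphic matroid, a loop is a self-loop edge (u,u) with rank 0.
Examining all 10 edges for self-loops...
Self-loops found: (2,2), (0,0), (1,1)
Number of loops = 3.

3


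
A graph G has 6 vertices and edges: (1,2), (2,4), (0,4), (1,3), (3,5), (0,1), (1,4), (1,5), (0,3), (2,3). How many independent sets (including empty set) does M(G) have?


An independent set in a graphic matroid is an acyclic edge subset.
G has 6 vertices and 10 edges.
Enumerate all 2^10 = 1024 subsets, checking for acyclicity.
Total independent sets = 450.

450


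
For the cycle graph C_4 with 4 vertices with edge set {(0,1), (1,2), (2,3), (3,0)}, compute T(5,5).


T(C_4; x,y) = x + x^2 + ... + x^(3) + y.
T(5,5) = 5^1 + 5^2 + 5^3 + 5
= 5 + 25 + 125 + 5
= 160.

160


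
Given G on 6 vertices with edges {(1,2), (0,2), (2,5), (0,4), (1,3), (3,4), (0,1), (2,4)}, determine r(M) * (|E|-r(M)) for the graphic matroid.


r(M) = |V| - c = 6 - 1 = 5.
nullity = |E| - r(M) = 8 - 5 = 3.
Product = 5 * 3 = 15.

15


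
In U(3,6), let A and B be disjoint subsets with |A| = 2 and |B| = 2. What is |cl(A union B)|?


|A union B| = 2 + 2 = 4 (disjoint).
In U(3,6), cl(S) = S if |S| < 3, else cl(S) = E.
Since 4 >= 3, cl(A union B) = E.
|cl(A union B)| = 6.

6


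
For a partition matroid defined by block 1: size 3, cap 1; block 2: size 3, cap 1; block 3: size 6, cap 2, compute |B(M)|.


A basis picks exactly ci elements from block i.
Number of bases = product of C(|Si|, ci).
= C(3,1) * C(3,1) * C(6,2)
= 3 * 3 * 15
= 135.

135


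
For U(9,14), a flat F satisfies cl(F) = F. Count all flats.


Flats of U(9,14): every subset of size < 9 is a flat, plus E itself.
Count = C(14,0) + C(14,1) + C(14,2) + C(14,3) + C(14,4) + C(14,5) + C(14,6) + C(14,7) + C(14,8) + 1
     = 1 + 14 + 91 + 364 + 1001 + 2002 + 3003 + 3432 + 3003 + 1
     = 12912.

12912


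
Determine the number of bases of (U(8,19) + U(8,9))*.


(M1+M2)* = M1* + M2*.
M1* = U(11,19), bases: C(19,11) = 75582.
M2* = U(1,9), bases: C(9,1) = 9.
|B(M*)| = 75582 * 9 = 680238.

680238


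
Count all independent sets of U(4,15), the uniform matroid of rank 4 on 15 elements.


Independent sets of U(4,15) are all subsets of size <= 4.
Count = C(15,0) + C(15,1) + C(15,2) + C(15,3) + C(15,4)
     = 1 + 15 + 105 + 455 + 1365
     = 1941.

1941


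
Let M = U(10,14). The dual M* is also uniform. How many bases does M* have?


The dual of U(r,n) is U(n-r, n) = U(4,14).
Bases of U(4,14) are all (4)-element subsets.
|B(M*)| = (14 choose 4) = 1001.

1001


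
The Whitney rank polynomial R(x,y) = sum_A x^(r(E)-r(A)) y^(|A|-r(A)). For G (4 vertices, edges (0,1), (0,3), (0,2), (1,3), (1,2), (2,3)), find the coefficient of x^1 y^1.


R(x,y) = sum over A in 2^E of x^(r(E)-r(A)) * y^(|A|-r(A)).
G has 4 vertices, 6 edges. r(E) = 3.
Enumerate all 2^6 = 64 subsets.
Count subsets with r(E)-r(A)=1 and |A|-r(A)=1: 4.

4


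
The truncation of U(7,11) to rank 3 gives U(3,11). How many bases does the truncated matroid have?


Truncating U(7,11) to rank 3 gives U(3,11).
Bases of U(3,11) are all 3-element subsets of 11 elements.
Number of bases = C(11,3) = (11 * 10 * 9) / (1 * 2 * 3) = 165.

165


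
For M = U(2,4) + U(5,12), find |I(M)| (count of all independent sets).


For a direct sum, |I(M1+M2)| = |I(M1)| * |I(M2)|.
|I(U(2,4))| = sum C(4,k) for k=0..2 = 11.
|I(U(5,12))| = sum C(12,k) for k=0..5 = 1586.
Total = 11 * 1586 = 17446.

17446


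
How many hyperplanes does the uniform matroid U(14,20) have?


Hyperplanes of U(14,20) are flats of rank 13.
In a uniform matroid, these are exactly the (13)-element subsets.
Count = C(20,13) = 77520.

77520


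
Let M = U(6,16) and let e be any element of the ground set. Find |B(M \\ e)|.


Deleting e from U(6,16) gives U(6,15) since n > r.
Bases of U(6,15) = (15 choose 6) = 5005.

5005


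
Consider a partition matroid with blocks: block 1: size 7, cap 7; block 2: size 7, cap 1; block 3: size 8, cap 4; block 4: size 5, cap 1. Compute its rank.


Rank of a partition matroid = sum of min(|Si|, ci) for each block.
= min(7,7) + min(7,1) + min(8,4) + min(5,1)
= 7 + 1 + 4 + 1
= 13.

13


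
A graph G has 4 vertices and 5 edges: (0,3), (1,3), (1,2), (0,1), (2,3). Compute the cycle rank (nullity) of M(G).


Cycle rank (nullity) = |E| - r(M) = |E| - (|V| - c).
|E| = 5, |V| = 4, c = 1.
Nullity = 5 - (4 - 1) = 5 - 3 = 2.

2


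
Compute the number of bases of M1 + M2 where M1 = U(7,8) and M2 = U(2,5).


Bases of a direct sum M1 + M2: |B| = |B(M1)| * |B(M2)|.
|B(U(7,8))| = C(8,7) = 8.
|B(U(2,5))| = C(5,2) = 10.
Total bases = 8 * 10 = 80.

80


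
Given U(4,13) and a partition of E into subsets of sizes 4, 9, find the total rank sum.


r(Ai) = min(|Ai|, 4) for each part.
Sum = min(4,4) + min(9,4)
    = 4 + 4
    = 8.

8


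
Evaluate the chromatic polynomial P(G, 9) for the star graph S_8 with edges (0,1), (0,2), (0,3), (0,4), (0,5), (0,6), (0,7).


P(tree, k) = k * (k-1)^(7) for any tree on 8 vertices.
P(9) = 9 * 8^7 = 9 * 2097152 = 18874368.

18874368


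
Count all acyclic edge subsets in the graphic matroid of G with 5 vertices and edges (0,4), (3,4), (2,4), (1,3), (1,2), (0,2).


An independent set in a graphic matroid is an acyclic edge subset.
G has 5 vertices and 6 edges.
Enumerate all 2^6 = 64 subsets, checking for acyclicity.
Total independent sets = 52.

52


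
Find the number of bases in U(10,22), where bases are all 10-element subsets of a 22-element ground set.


Bases of U(10,22) are all 10-element subsets of the 22-element ground set.
Number of bases = C(22,10).
C(22,10) = 22! / (10! * 12!) = 646646.

646646


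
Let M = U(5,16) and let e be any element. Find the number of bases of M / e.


Contracting e from U(5,16) gives U(4,15).
Bases of U(4,15) = C(15,4) = (15 * 14 * 13 * 12) / (1 * 2 * 3 * 4) = 1365.

1365


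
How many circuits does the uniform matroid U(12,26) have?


In U(12,26), circuits are the (13)-element subsets.
Any set of 13 elements is dependent, and removing any one element gives
an independent set of size 12, so it is a minimal dependent set.
Number of circuits = C(26,13) = 26! / (13! * 13!) = 10400600.

10400600


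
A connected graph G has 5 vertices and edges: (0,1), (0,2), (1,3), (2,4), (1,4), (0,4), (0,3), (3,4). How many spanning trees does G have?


By Kirchhoff's matrix tree theorem, the number of spanning trees equals
the determinant of any cofactor of the Laplacian matrix L.
G has 5 vertices and 8 edges.
Computing the (4 x 4) cofactor determinant gives 40.

40


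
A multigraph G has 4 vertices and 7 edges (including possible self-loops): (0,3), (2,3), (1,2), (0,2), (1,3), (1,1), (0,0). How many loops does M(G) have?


In a graphic matroid, a loop is a self-loop edge (u,u) with rank 0.
Examining all 7 edges for self-loops...
Self-loops found: (1,1), (0,0)
Number of loops = 2.

2
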